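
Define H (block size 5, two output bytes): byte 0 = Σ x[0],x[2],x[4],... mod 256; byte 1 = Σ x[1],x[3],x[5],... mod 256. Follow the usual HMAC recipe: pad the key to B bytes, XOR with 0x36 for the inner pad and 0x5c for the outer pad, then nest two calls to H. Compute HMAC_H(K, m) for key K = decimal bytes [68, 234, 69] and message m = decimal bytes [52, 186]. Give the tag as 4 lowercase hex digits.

d3e7

Key decimal bytes [68, 234, 69] = 44 ea 45 is 3 bytes ≤ B = 5; zero-pad to 5 bytes: K' = 44 ea 45 00 00.
K' ⊕ ipad = 72 dc 73 36 36.  K' ⊕ opad = 18 b6 19 5c 5c.
Inner input = (K'⊕ipad) ∥ m = 72 dc 73 36 36 ∥ 34 ba.
Inner hash: even-index sum = 469 mod 256 = 213; odd-index sum = 326 mod 256 = 70 → d5 46.
Outer input = (K'⊕opad) ∥ inner = 18 b6 19 5c 5c ∥ d5 46.
Outer hash (tag): even-index sum = 211 mod 256 = 211; odd-index sum = 487 mod 256 = 231 → d3 e7.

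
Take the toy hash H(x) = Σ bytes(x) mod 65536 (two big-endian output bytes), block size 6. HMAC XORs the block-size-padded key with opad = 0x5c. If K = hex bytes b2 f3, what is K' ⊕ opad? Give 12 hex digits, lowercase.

eeaf5c5c5c5c

Key hex bytes b2 f3 is 2 bytes ≤ B = 6; zero-pad to 6 bytes: K' = b2 f3 00 00 00 00.
XOR each byte with 0x5c: b2⊕5c=ee, f3⊕5c=af, 00⊕5c=5c, 00⊕5c=5c, 00⊕5c=5c, 00⊕5c=5c.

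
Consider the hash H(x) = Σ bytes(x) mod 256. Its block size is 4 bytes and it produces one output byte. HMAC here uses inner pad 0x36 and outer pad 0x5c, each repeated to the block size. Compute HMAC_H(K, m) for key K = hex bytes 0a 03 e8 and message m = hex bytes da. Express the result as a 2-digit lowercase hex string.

24

Key hex bytes 0a 03 e8 is 3 bytes ≤ B = 4; zero-pad to 4 bytes: K' = 0a 03 e8 00.
K' ⊕ ipad = 3c 35 de 36.  K' ⊕ opad = 56 5f b4 5c.
Inner input = (K'⊕ipad) ∥ m = 3c 35 de 36 ∥ da.
Inner hash: sum = 60+53+222+54+218 = 607; mod 256 = 95 → 5f.
Outer input = (K'⊕opad) ∥ inner = 56 5f b4 5c ∥ 5f.
Outer hash (tag): sum = 86+95+180+92+95 = 548; mod 256 = 36 → 24.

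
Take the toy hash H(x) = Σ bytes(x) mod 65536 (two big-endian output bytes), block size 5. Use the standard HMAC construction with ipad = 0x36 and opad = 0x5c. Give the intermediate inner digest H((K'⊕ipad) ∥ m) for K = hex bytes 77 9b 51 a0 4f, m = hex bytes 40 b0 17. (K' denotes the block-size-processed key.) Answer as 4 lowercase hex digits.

036b

Key hex bytes 77 9b 51 a0 4f is exactly B = 5 bytes: K' = 77 9b 51 a0 4f.
K' ⊕ ipad = 41 ad 67 96 79.
Inner input = 41 ad 67 96 79 ∥ 40 b0 17.
Inner hash: sum = 65+173+103+150+121+64+176+23 = 875 → 03 6b.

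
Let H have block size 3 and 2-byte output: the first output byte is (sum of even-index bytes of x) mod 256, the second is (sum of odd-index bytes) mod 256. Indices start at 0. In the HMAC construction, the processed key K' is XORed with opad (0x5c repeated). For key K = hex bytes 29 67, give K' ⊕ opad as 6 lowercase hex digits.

753b5c

Key hex bytes 29 67 is 2 bytes ≤ B = 3; zero-pad to 3 bytes: K' = 29 67 00.
XOR each byte with 0x5c: 29⊕5c=75, 67⊕5c=3b, 00⊕5c=5c.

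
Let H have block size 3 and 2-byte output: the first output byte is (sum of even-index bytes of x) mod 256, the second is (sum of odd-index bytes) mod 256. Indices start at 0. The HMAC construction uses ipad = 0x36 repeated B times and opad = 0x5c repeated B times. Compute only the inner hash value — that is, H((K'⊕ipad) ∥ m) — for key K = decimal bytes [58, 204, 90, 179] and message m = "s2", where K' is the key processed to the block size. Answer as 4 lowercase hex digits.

Key decimal bytes [58, 204, 90, 179] = 3a cc 5a b3 is 4 bytes > B = 3, so hash it first: H(key) = 94 7f, then zero-pad to 3 bytes: K' = 94 7f 00.
K' ⊕ ipad = a2 49 36.
Inner input = a2 49 36 ∥ 73 32.
Inner hash: even-index sum = 266 mod 256 = 10; odd-index sum = 188 mod 256 = 188 → 0a bc.

0abc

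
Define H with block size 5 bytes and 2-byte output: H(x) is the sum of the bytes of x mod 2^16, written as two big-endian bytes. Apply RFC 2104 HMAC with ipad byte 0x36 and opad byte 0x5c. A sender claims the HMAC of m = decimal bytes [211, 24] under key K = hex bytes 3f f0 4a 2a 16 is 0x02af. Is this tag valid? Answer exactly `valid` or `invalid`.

invalid

Key hex bytes 3f f0 4a 2a 16 is exactly B = 5 bytes: K' = 3f f0 4a 2a 16.
K' ⊕ ipad = 09 c6 7c 1c 20; K' ⊕ opad = 63 ac 16 76 4a.
Inner hash: sum = 9+198+124+28+32+211+24 = 626 → 02 72.
Outer hash (recomputed tag): sum = 99+172+22+118+74+2+114 = 601 → 02 59.
Recomputed tag = 0259; claimed = 02af → mismatch.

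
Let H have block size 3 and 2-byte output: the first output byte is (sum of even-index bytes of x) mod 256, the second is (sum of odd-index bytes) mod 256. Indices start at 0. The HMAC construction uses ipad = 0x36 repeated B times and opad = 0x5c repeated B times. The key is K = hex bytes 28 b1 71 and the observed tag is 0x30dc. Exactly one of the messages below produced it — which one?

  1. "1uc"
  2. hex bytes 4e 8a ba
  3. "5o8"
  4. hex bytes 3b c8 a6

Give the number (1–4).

2

Key hex bytes 28 b1 71 is exactly B = 3 bytes: K' = 28 b1 71.
K' ⊕ ipad = 1e 87 47; K' ⊕ opad = 74 ed 2d.
m1: inner = H(1e 87 47 31 75 63) = da 1b; tag = H(74 ed 2d da 1b) = bcc7
m2: inner = H(1e 87 47 4e 8a ba) = ef 8f; tag = H(74 ed 2d ef 8f) = 30dc ← matches
m3: inner = H(1e 87 47 35 6f 38) = d4 f4; tag = H(74 ed 2d d4 f4) = 95c1
m4: inner = H(1e 87 47 3b c8 a6) = 2d 68; tag = H(74 ed 2d 2d 68) = 091a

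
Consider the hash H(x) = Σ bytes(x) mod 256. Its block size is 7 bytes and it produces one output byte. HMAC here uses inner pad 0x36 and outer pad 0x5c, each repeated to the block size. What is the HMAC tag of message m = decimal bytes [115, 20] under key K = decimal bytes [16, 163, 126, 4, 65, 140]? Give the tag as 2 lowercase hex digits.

31

Key decimal bytes [16, 163, 126, 4, 65, 140] = 10 a3 7e 04 41 8c is 6 bytes ≤ B = 7; zero-pad to 7 bytes: K' = 10 a3 7e 04 41 8c 00.
K' ⊕ ipad = 26 95 48 32 77 ba 36.  K' ⊕ opad = 4c ff 22 58 1d d0 5c.
Inner input = (K'⊕ipad) ∥ m = 26 95 48 32 77 ba 36 ∥ 73 14.
Inner hash: sum = 38+149+72+50+119+186+54+115+20 = 803; mod 256 = 35 → 23.
Outer input = (K'⊕opad) ∥ inner = 4c ff 22 58 1d d0 5c ∥ 23.
Outer hash (tag): sum = 76+255+34+88+29+208+92+35 = 817; mod 256 = 49 → 31.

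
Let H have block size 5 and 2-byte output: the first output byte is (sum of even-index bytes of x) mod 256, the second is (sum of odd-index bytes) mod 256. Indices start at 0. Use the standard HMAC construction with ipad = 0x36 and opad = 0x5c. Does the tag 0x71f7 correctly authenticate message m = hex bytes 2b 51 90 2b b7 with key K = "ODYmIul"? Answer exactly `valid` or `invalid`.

Key "ODYmIul" = 4f 44 59 6d 49 75 6c is 7 bytes > B = 5, so hash it first: H(key) = 5d 26, then zero-pad to 5 bytes: K' = 5d 26 00 00 00.
K' ⊕ ipad = 6b 10 36 36 36; K' ⊕ opad = 01 7a 5c 5c 5c.
Inner hash: even-index sum = 339 mod 256 = 83; odd-index sum = 440 mod 256 = 184 → 53 b8.
Outer hash (recomputed tag): even-index sum = 369 mod 256 = 113; odd-index sum = 297 mod 256 = 41 → 71 29.
Recomputed tag = 7129; claimed = 71f7 → mismatch.

invalid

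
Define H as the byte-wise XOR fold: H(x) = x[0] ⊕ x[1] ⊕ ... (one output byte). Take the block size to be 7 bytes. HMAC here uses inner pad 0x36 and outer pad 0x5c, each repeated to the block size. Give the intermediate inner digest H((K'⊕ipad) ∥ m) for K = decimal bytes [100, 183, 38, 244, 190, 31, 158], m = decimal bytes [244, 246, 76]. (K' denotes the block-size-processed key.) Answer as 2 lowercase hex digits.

46

Key decimal bytes [100, 183, 38, 244, 190, 31, 158] = 64 b7 26 f4 be 1f 9e is exactly B = 7 bytes: K' = 64 b7 26 f4 be 1f 9e.
K' ⊕ ipad = 52 81 10 c2 88 29 a8.
Inner input = 52 81 10 c2 88 29 a8 ∥ f4 f6 4c.
Inner hash: XOR 52⊕81⊕10⊕c2⊕88⊕29⊕a8⊕f4⊕f6⊕4c = 46.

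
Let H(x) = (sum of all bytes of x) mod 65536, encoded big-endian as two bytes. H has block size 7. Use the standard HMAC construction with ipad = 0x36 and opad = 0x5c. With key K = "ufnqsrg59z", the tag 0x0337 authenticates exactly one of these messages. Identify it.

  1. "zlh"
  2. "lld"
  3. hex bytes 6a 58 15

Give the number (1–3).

Key "ufnqsrg59z" = 75 66 6e 71 73 72 67 35 39 7a is 10 bytes > B = 7, so hash it first: H(key) = 03 ee, then zero-pad to 7 bytes: K' = 03 ee 00 00 00 00 00.
K' ⊕ ipad = 35 d8 36 36 36 36 36; K' ⊕ opad = 5f b2 5c 5c 5c 5c 5c.
m1: inner = H(35 d8 36 36 36 36 36 7a 6c 68) = 03 69; tag = H(5f b2 5c 5c 5c 5c 5c 03 69) = 0349
m2: inner = H(35 d8 36 36 36 36 36 6c 6c 64) = 03 57; tag = H(5f b2 5c 5c 5c 5c 5c 03 57) = 0337 ← matches
m3: inner = H(35 d8 36 36 36 36 36 6a 58 15) = 02 f2; tag = H(5f b2 5c 5c 5c 5c 5c 02 f2) = 03d1

2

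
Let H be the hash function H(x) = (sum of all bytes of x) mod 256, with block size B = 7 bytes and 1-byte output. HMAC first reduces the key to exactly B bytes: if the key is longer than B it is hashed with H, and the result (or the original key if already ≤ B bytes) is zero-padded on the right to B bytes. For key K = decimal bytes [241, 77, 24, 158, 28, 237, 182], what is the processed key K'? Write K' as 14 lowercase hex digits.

f14d189e1cedb6

Key decimal bytes [241, 77, 24, 158, 28, 237, 182] = f1 4d 18 9e 1c ed b6 is exactly B = 7 bytes: K' = f1 4d 18 9e 1c ed b6.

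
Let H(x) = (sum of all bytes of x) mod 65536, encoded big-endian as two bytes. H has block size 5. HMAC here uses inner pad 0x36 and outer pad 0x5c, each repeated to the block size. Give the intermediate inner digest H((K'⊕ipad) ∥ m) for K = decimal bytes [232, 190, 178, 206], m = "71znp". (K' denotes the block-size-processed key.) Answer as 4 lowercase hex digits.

Key decimal bytes [232, 190, 178, 206] = e8 be b2 ce is 4 bytes ≤ B = 5; zero-pad to 5 bytes: K' = e8 be b2 ce 00.
K' ⊕ ipad = de 88 84 f8 36.
Inner input = de 88 84 f8 36 ∥ 37 31 7a 6e 70.
Inner hash: sum = 222+136+132+248+54+55+49+122+110+112 = 1240 → 04 d8.

04d8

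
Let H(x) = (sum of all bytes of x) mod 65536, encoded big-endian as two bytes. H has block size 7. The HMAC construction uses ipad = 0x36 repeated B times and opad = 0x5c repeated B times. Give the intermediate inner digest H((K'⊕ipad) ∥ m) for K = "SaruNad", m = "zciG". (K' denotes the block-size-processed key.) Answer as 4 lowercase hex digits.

Key "SaruNad" = 53 61 72 75 4e 61 64 is exactly B = 7 bytes: K' = 53 61 72 75 4e 61 64.
K' ⊕ ipad = 65 57 44 43 78 57 52.
Inner input = 65 57 44 43 78 57 52 ∥ 7a 63 69 47.
Inner hash: sum = 101+87+68+67+120+87+82+122+99+105+71 = 1009 → 03 f1.

03f1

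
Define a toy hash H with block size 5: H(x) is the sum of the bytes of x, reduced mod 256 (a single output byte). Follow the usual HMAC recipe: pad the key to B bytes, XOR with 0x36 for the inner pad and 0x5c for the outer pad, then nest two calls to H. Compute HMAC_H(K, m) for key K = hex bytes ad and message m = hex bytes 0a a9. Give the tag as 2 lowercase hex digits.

87

Key hex bytes ad is 1 byte ≤ B = 5; zero-pad to 5 bytes: K' = ad 00 00 00 00.
K' ⊕ ipad = 9b 36 36 36 36.  K' ⊕ opad = f1 5c 5c 5c 5c.
Inner input = (K'⊕ipad) ∥ m = 9b 36 36 36 36 ∥ 0a a9.
Inner hash: sum = 155+54+54+54+54+10+169 = 550; mod 256 = 38 → 26.
Outer input = (K'⊕opad) ∥ inner = f1 5c 5c 5c 5c ∥ 26.
Outer hash (tag): sum = 241+92+92+92+92+38 = 647; mod 256 = 135 → 87.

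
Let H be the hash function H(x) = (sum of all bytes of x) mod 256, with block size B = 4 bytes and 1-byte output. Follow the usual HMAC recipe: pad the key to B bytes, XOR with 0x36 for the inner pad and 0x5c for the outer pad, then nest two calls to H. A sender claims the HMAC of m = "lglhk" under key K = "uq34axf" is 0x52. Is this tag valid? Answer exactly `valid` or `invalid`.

Key "uq34axf" = 75 71 33 34 61 78 66 is 7 bytes > B = 4, so hash it first: H(key) = 8c, then zero-pad to 4 bytes: K' = 8c 00 00 00.
K' ⊕ ipad = ba 36 36 36; K' ⊕ opad = d0 5c 5c 5c.
Inner hash: sum = 186+54+54+54+108+103+108+104+107 = 878; mod 256 = 110 → 6e.
Outer hash (recomputed tag): sum = 208+92+92+92+110 = 594; mod 256 = 82 → 52.
Recomputed tag = 52; claimed = 52 → match.

valid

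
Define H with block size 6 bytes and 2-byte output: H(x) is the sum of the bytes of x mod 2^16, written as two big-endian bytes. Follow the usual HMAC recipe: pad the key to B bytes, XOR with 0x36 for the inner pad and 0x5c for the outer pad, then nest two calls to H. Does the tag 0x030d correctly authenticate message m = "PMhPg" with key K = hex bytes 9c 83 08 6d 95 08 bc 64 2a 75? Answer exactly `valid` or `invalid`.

Key hex bytes 9c 83 08 6d 95 08 bc 64 2a 75 is 10 bytes > B = 6, so hash it first: H(key) = 03 f0, then zero-pad to 6 bytes: K' = 03 f0 00 00 00 00.
K' ⊕ ipad = 35 c6 36 36 36 36; K' ⊕ opad = 5f ac 5c 5c 5c 5c.
Inner hash: sum = 53+198+54+54+54+54+80+77+104+80+103 = 911 → 03 8f.
Outer hash (recomputed tag): sum = 95+172+92+92+92+92+3+143 = 781 → 03 0d.
Recomputed tag = 030d; claimed = 030d → match.

valid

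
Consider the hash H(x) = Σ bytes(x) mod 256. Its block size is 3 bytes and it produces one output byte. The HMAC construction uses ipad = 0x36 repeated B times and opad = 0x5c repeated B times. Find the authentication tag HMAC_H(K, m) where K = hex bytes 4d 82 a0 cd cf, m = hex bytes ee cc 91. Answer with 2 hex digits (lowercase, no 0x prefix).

03

Key hex bytes 4d 82 a0 cd cf is 5 bytes > B = 3, so hash it first: H(key) = 0b, then zero-pad to 3 bytes: K' = 0b 00 00.
K' ⊕ ipad = 3d 36 36.  K' ⊕ opad = 57 5c 5c.
Inner input = (K'⊕ipad) ∥ m = 3d 36 36 ∥ ee cc 91.
Inner hash: sum = 61+54+54+238+204+145 = 756; mod 256 = 244 → f4.
Outer input = (K'⊕opad) ∥ inner = 57 5c 5c ∥ f4.
Outer hash (tag): sum = 87+92+92+244 = 515; mod 256 = 3 → 03.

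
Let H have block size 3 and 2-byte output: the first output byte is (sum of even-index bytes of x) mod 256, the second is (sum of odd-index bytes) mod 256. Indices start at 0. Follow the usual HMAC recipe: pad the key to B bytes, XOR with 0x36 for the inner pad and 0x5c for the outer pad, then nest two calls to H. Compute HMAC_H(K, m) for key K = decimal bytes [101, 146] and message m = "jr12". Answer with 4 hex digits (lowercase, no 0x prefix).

d4fb

Key decimal bytes [101, 146] = 65 92 is 2 bytes ≤ B = 3; zero-pad to 3 bytes: K' = 65 92 00.
K' ⊕ ipad = 53 a4 36.  K' ⊕ opad = 39 ce 5c.
Inner input = (K'⊕ipad) ∥ m = 53 a4 36 ∥ 6a 72 31 32.
Inner hash: even-index sum = 301 mod 256 = 45; odd-index sum = 319 mod 256 = 63 → 2d 3f.
Outer input = (K'⊕opad) ∥ inner = 39 ce 5c ∥ 2d 3f.
Outer hash (tag): even-index sum = 212 mod 256 = 212; odd-index sum = 251 mod 256 = 251 → d4 fb.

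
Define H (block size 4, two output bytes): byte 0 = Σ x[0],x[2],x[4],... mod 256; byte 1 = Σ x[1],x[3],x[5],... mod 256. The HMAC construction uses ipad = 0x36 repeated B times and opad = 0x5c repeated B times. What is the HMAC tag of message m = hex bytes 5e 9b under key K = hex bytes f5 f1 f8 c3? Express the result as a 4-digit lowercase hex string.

Key hex bytes f5 f1 f8 c3 is exactly B = 4 bytes: K' = f5 f1 f8 c3.
K' ⊕ ipad = c3 c7 ce f5.  K' ⊕ opad = a9 ad a4 9f.
Inner input = (K'⊕ipad) ∥ m = c3 c7 ce f5 ∥ 5e 9b.
Inner hash: even-index sum = 495 mod 256 = 239; odd-index sum = 599 mod 256 = 87 → ef 57.
Outer input = (K'⊕opad) ∥ inner = a9 ad a4 9f ∥ ef 57.
Outer hash (tag): even-index sum = 572 mod 256 = 60; odd-index sum = 419 mod 256 = 163 → 3c a3.

3ca3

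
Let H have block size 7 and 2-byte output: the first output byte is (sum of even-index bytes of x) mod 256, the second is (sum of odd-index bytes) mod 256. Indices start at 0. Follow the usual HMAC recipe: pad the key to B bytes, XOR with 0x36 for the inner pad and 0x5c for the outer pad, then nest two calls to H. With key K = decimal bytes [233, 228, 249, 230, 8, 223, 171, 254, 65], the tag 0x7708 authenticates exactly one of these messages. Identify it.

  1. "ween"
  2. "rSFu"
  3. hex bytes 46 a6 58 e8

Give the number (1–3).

Key decimal bytes [233, 228, 249, 230, 8, 223, 171, 254, 65] = e9 e4 f9 e6 08 df ab fe 41 is 9 bytes > B = 7, so hash it first: H(key) = d6 a7, then zero-pad to 7 bytes: K' = d6 a7 00 00 00 00 00.
K' ⊕ ipad = e0 91 36 36 36 36 36; K' ⊕ opad = 8a fb 5c 5c 5c 5c 5c.
m1: inner = H(e0 91 36 36 36 36 36 77 65 65 6e) = 55 d9; tag = H(8a fb 5c 5c 5c 5c 5c 55 d9) = 7708 ← matches
m2: inner = H(e0 91 36 36 36 36 36 72 53 46 75) = 4a b5; tag = H(8a fb 5c 5c 5c 5c 5c 4a b5) = 53fd
m3: inner = H(e0 91 36 36 36 36 36 46 a6 58 e8) = 10 9b; tag = H(8a fb 5c 5c 5c 5c 5c 10 9b) = 39c3

1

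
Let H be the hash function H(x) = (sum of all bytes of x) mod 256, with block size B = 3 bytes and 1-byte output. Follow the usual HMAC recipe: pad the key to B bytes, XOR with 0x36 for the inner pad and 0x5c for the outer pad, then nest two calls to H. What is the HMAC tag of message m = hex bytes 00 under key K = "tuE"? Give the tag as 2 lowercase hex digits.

62

Key "tuE" = 74 75 45 is exactly B = 3 bytes: K' = 74 75 45.
K' ⊕ ipad = 42 43 73.  K' ⊕ opad = 28 29 19.
Inner input = (K'⊕ipad) ∥ m = 42 43 73 ∥ 00.
Inner hash: sum = 66+67+115+0 = 248 → f8.
Outer input = (K'⊕opad) ∥ inner = 28 29 19 ∥ f8.
Outer hash (tag): sum = 40+41+25+248 = 354; mod 256 = 98 → 62.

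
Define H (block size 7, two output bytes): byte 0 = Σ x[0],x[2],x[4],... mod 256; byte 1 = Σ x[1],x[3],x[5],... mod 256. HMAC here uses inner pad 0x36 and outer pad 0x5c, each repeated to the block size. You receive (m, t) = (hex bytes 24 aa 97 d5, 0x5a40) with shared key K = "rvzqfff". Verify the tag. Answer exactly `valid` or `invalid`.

Key "rvzqfff" = 72 76 7a 71 66 66 66 is exactly B = 7 bytes: K' = 72 76 7a 71 66 66 66.
K' ⊕ ipad = 44 40 4c 47 50 50 50; K' ⊕ opad = 2e 2a 26 2d 3a 3a 3a.
Inner hash: even-index sum = 687 mod 256 = 175; odd-index sum = 402 mod 256 = 146 → af 92.
Outer hash (recomputed tag): even-index sum = 346 mod 256 = 90; odd-index sum = 320 mod 256 = 64 → 5a 40.
Recomputed tag = 5a40; claimed = 5a40 → match.

valid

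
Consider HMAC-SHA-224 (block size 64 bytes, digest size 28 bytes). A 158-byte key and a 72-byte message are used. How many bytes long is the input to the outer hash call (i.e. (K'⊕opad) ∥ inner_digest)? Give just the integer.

Key is 158 > 64 bytes, so it is hashed to 28 bytes then zero-padded to 64: |K'| = 64.
Outer input = (K'⊕opad) ∥ H(inner) → 64 + 28 = 92 bytes.

92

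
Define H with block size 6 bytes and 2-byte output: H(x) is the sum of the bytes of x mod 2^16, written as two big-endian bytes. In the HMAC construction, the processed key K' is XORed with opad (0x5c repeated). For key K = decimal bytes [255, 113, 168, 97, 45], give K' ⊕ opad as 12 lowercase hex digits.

Key decimal bytes [255, 113, 168, 97, 45] = ff 71 a8 61 2d is 5 bytes ≤ B = 6; zero-pad to 6 bytes: K' = ff 71 a8 61 2d 00.
XOR each byte with 0x5c: ff⊕5c=a3, 71⊕5c=2d, a8⊕5c=f4, 61⊕5c=3d, 2d⊕5c=71, 00⊕5c=5c.

a32df43d715c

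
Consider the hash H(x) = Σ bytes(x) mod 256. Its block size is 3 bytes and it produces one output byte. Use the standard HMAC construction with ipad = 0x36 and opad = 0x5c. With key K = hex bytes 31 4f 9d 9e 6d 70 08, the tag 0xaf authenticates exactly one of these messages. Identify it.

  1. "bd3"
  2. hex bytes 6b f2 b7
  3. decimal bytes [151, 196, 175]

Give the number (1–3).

Key hex bytes 31 4f 9d 9e 6d 70 08 is 7 bytes > B = 3, so hash it first: H(key) = a0, then zero-pad to 3 bytes: K' = a0 00 00.
K' ⊕ ipad = 96 36 36; K' ⊕ opad = fc 5c 5c.
m1: inner = H(96 36 36 62 64 33) = fb; tag = H(fc 5c 5c fb) = af ← matches
m2: inner = H(96 36 36 6b f2 b7) = 16; tag = H(fc 5c 5c 16) = ca
m3: inner = H(96 36 36 97 c4 af) = 0c; tag = H(fc 5c 5c 0c) = c0

1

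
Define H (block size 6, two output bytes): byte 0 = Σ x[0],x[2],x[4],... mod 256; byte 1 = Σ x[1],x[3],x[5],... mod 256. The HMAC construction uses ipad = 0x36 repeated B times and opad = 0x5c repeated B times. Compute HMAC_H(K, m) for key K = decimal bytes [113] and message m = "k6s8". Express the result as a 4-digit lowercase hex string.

7624

Key decimal bytes [113] = 71 is 1 byte ≤ B = 6; zero-pad to 6 bytes: K' = 71 00 00 00 00 00.
K' ⊕ ipad = 47 36 36 36 36 36.  K' ⊕ opad = 2d 5c 5c 5c 5c 5c.
Inner input = (K'⊕ipad) ∥ m = 47 36 36 36 36 36 ∥ 6b 36 73 38.
Inner hash: even-index sum = 401 mod 256 = 145; odd-index sum = 272 mod 256 = 16 → 91 10.
Outer input = (K'⊕opad) ∥ inner = 2d 5c 5c 5c 5c 5c ∥ 91 10.
Outer hash (tag): even-index sum = 374 mod 256 = 118; odd-index sum = 292 mod 256 = 36 → 76 24.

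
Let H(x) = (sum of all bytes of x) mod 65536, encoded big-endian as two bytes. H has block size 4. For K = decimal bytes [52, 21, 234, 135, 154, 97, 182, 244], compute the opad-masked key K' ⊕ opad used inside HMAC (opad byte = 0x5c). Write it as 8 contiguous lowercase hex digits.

Key decimal bytes [52, 21, 234, 135, 154, 97, 182, 244] = 34 15 ea 87 9a 61 b6 f4 is 8 bytes > B = 4, so hash it first: H(key) = 04 5f, then zero-pad to 4 bytes: K' = 04 5f 00 00.
XOR each byte with 0x5c: 04⊕5c=58, 5f⊕5c=03, 00⊕5c=5c, 00⊕5c=5c.

58035c5c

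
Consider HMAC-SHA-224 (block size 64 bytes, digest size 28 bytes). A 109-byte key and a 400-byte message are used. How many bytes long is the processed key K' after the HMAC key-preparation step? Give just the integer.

64

Key is 109 > 64 bytes, so it is hashed to 28 bytes then zero-padded to 64: |K'| = 64.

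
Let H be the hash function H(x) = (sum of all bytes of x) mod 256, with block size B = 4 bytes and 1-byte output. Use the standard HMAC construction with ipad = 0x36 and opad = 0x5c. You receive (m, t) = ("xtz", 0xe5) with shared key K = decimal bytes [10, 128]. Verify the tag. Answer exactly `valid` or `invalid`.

invalid

Key decimal bytes [10, 128] = 0a 80 is 2 bytes ≤ B = 4; zero-pad to 4 bytes: K' = 0a 80 00 00.
K' ⊕ ipad = 3c b6 36 36; K' ⊕ opad = 56 dc 5c 5c.
Inner hash: sum = 60+182+54+54+120+116+122 = 708; mod 256 = 196 → c4.
Outer hash (recomputed tag): sum = 86+220+92+92+196 = 686; mod 256 = 174 → ae.
Recomputed tag = ae; claimed = e5 → mismatch.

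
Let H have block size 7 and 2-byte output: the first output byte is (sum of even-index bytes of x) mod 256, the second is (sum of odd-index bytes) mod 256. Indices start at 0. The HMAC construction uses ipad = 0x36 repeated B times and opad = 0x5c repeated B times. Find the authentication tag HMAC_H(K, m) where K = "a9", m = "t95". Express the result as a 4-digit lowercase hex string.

Key "a9" = 61 39 is 2 bytes ≤ B = 7; zero-pad to 7 bytes: K' = 61 39 00 00 00 00 00.
K' ⊕ ipad = 57 0f 36 36 36 36 36.  K' ⊕ opad = 3d 65 5c 5c 5c 5c 5c.
Inner input = (K'⊕ipad) ∥ m = 57 0f 36 36 36 36 36 ∥ 74 39 35.
Inner hash: even-index sum = 306 mod 256 = 50; odd-index sum = 292 mod 256 = 36 → 32 24.
Outer input = (K'⊕opad) ∥ inner = 3d 65 5c 5c 5c 5c 5c ∥ 32 24.
Outer hash (tag): even-index sum = 373 mod 256 = 117; odd-index sum = 335 mod 256 = 79 → 75 4f.

754f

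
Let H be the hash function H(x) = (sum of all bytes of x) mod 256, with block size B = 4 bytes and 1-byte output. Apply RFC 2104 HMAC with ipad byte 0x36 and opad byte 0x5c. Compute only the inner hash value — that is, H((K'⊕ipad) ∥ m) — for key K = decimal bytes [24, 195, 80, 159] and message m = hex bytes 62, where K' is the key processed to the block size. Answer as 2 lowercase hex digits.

94

Key decimal bytes [24, 195, 80, 159] = 18 c3 50 9f is exactly B = 4 bytes: K' = 18 c3 50 9f.
K' ⊕ ipad = 2e f5 66 a9.
Inner input = 2e f5 66 a9 ∥ 62.
Inner hash: sum = 46+245+102+169+98 = 660; mod 256 = 148 → 94.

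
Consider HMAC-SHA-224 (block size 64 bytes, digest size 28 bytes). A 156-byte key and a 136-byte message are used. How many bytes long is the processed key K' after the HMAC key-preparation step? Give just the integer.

Key is 156 > 64 bytes, so it is hashed to 28 bytes then zero-padded to 64: |K'| = 64.

64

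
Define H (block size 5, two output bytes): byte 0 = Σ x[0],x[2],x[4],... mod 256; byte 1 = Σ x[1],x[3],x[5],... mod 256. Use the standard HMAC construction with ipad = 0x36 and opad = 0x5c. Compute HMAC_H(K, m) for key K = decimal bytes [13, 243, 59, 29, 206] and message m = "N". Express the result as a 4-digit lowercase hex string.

8830

Key decimal bytes [13, 243, 59, 29, 206] = 0d f3 3b 1d ce is exactly B = 5 bytes: K' = 0d f3 3b 1d ce.
K' ⊕ ipad = 3b c5 0d 2b f8.  K' ⊕ opad = 51 af 67 41 92.
Inner input = (K'⊕ipad) ∥ m = 3b c5 0d 2b f8 ∥ 4e.
Inner hash: even-index sum = 320 mod 256 = 64; odd-index sum = 318 mod 256 = 62 → 40 3e.
Outer input = (K'⊕opad) ∥ inner = 51 af 67 41 92 ∥ 40 3e.
Outer hash (tag): even-index sum = 392 mod 256 = 136; odd-index sum = 304 mod 256 = 48 → 88 30.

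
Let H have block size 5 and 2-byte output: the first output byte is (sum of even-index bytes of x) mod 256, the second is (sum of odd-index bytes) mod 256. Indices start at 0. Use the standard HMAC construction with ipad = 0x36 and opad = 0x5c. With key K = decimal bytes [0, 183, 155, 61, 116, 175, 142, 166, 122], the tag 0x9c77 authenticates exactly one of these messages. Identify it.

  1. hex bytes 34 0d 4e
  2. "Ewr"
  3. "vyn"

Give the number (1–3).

3

Key decimal bytes [0, 183, 155, 61, 116, 175, 142, 166, 122] = 00 b7 9b 3d 74 af 8e a6 7a is 9 bytes > B = 5, so hash it first: H(key) = 17 49, then zero-pad to 5 bytes: K' = 17 49 00 00 00.
K' ⊕ ipad = 21 7f 36 36 36; K' ⊕ opad = 4b 15 5c 5c 5c.
m1: inner = H(21 7f 36 36 36 34 0d 4e) = 9a 37; tag = H(4b 15 5c 5c 5c 9a 37) = 3a0b
m2: inner = H(21 7f 36 36 36 45 77 72) = 04 6c; tag = H(4b 15 5c 5c 5c 04 6c) = 6f75
m3: inner = H(21 7f 36 36 36 76 79 6e) = 06 99; tag = H(4b 15 5c 5c 5c 06 99) = 9c77 ← matches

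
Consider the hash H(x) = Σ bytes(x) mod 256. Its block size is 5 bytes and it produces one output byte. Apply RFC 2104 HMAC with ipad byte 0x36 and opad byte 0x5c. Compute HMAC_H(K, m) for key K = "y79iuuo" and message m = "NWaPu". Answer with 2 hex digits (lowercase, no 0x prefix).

a7

Key "y79iuuo" = 79 37 39 69 75 75 6f is 7 bytes > B = 5, so hash it first: H(key) = ab, then zero-pad to 5 bytes: K' = ab 00 00 00 00.
K' ⊕ ipad = 9d 36 36 36 36.  K' ⊕ opad = f7 5c 5c 5c 5c.
Inner input = (K'⊕ipad) ∥ m = 9d 36 36 36 36 ∥ 4e 57 61 50 75.
Inner hash: sum = 157+54+54+54+54+78+87+97+80+117 = 832; mod 256 = 64 → 40.
Outer input = (K'⊕opad) ∥ inner = f7 5c 5c 5c 5c ∥ 40.
Outer hash (tag): sum = 247+92+92+92+92+64 = 679; mod 256 = 167 → a7.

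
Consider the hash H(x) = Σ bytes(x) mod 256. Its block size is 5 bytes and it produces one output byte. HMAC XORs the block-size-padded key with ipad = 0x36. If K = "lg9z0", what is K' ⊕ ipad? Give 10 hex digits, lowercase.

Key "lg9z0" = 6c 67 39 7a 30 is exactly B = 5 bytes: K' = 6c 67 39 7a 30.
XOR each byte with 0x36: 6c⊕36=5a, 67⊕36=51, 39⊕36=0f, 7a⊕36=4c, 30⊕36=06.

5a510f4c06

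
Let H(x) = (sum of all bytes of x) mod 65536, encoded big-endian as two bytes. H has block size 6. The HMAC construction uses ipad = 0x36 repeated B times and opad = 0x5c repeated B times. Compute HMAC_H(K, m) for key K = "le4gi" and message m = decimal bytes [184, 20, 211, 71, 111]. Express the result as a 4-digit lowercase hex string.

028a

Key "le4gi" = 6c 65 34 67 69 is 5 bytes ≤ B = 6; zero-pad to 6 bytes: K' = 6c 65 34 67 69 00.
K' ⊕ ipad = 5a 53 02 51 5f 36.  K' ⊕ opad = 30 39 68 3b 35 5c.
Inner input = (K'⊕ipad) ∥ m = 5a 53 02 51 5f 36 ∥ b8 14 d3 47 6f.
Inner hash: sum = 90+83+2+81+95+54+184+20+211+71+111 = 1002 → 03 ea.
Outer input = (K'⊕opad) ∥ inner = 30 39 68 3b 35 5c ∥ 03 ea.
Outer hash (tag): sum = 48+57+104+59+53+92+3+234 = 650 → 02 8a.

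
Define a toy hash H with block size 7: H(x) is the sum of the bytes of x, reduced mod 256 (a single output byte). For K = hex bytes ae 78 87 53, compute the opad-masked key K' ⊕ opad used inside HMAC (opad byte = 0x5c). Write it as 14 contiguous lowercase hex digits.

Key hex bytes ae 78 87 53 is 4 bytes ≤ B = 7; zero-pad to 7 bytes: K' = ae 78 87 53 00 00 00.
XOR each byte with 0x5c: ae⊕5c=f2, 78⊕5c=24, 87⊕5c=db, 53⊕5c=0f, 00⊕5c=5c, 00⊕5c=5c, 00⊕5c=5c.

f224db0f5c5c5c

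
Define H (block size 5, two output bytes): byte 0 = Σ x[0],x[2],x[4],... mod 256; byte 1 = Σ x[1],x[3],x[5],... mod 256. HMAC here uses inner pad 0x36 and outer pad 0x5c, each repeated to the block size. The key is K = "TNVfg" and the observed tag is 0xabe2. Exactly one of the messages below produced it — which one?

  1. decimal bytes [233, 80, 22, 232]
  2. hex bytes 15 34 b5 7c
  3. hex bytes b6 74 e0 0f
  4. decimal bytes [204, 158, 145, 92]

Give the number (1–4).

3

Key "TNVfg" = 54 4e 56 66 67 is exactly B = 5 bytes: K' = 54 4e 56 66 67.
K' ⊕ ipad = 62 78 60 50 51; K' ⊕ opad = 08 12 0a 3a 3b.
m1: inner = H(62 78 60 50 51 e9 50 16 e8) = 4b c7; tag = H(08 12 0a 3a 3b 4b c7) = 1497
m2: inner = H(62 78 60 50 51 15 34 b5 7c) = c3 92; tag = H(08 12 0a 3a 3b c3 92) = df0f
m3: inner = H(62 78 60 50 51 b6 74 e0 0f) = 96 5e; tag = H(08 12 0a 3a 3b 96 5e) = abe2 ← matches
m4: inner = H(62 78 60 50 51 cc 9e 91 5c) = 0d 25; tag = H(08 12 0a 3a 3b 0d 25) = 7259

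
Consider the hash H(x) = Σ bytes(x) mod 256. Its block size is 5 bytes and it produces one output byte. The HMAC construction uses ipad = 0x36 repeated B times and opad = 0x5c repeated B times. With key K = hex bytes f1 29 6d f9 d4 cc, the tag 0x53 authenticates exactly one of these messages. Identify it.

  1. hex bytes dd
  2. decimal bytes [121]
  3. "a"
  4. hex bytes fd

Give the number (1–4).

Key hex bytes f1 29 6d f9 d4 cc is 6 bytes > B = 5, so hash it first: H(key) = 20, then zero-pad to 5 bytes: K' = 20 00 00 00 00.
K' ⊕ ipad = 16 36 36 36 36; K' ⊕ opad = 7c 5c 5c 5c 5c.
m1: inner = H(16 36 36 36 36 dd) = cb; tag = H(7c 5c 5c 5c 5c cb) = b7
m2: inner = H(16 36 36 36 36 79) = 67; tag = H(7c 5c 5c 5c 5c 67) = 53 ← matches
m3: inner = H(16 36 36 36 36 61) = 4f; tag = H(7c 5c 5c 5c 5c 4f) = 3b
m4: inner = H(16 36 36 36 36 fd) = eb; tag = H(7c 5c 5c 5c 5c eb) = d7

2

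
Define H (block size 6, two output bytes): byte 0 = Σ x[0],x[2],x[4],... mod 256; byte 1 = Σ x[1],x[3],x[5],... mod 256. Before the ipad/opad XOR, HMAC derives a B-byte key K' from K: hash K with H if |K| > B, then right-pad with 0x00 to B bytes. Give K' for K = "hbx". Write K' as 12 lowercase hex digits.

686278000000

Key "hbx" = 68 62 78 is 3 bytes ≤ B = 6; zero-pad to 6 bytes: K' = 68 62 78 00 00 00.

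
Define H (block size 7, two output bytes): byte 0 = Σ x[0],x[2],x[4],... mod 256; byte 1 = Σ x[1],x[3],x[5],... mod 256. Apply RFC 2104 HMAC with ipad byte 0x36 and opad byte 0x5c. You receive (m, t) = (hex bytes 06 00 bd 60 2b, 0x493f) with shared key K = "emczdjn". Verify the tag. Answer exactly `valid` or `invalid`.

Key "emczdjn" = 65 6d 63 7a 64 6a 6e is exactly B = 7 bytes: K' = 65 6d 63 7a 64 6a 6e.
K' ⊕ ipad = 53 5b 55 4c 52 5c 58; K' ⊕ opad = 39 31 3f 26 38 36 32.
Inner hash: even-index sum = 434 mod 256 = 178; odd-index sum = 497 mod 256 = 241 → b2 f1.
Outer hash (recomputed tag): even-index sum = 467 mod 256 = 211; odd-index sum = 319 mod 256 = 63 → d3 3f.
Recomputed tag = d33f; claimed = 493f → mismatch.

invalid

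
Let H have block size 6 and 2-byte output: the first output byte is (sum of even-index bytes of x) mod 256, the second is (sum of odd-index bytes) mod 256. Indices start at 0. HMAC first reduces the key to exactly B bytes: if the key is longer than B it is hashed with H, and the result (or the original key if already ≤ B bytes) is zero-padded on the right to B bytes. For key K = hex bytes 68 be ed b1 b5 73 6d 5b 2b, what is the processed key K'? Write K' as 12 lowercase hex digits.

a23d00000000

|K| = 9 > B = 6, so first hash the key.
H(K): even-index sum = 674 mod 256 = 162; odd-index sum = 573 mod 256 = 61 → a2 3d.
Zero-pad H(K) = a2 3d to 6 bytes: K' = a2 3d 00 00 00 00.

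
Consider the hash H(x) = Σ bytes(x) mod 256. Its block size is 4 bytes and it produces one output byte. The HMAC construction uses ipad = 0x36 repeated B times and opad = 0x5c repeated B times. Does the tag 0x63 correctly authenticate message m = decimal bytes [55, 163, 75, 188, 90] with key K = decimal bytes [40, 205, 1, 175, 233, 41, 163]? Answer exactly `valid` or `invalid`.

valid

Key decimal bytes [40, 205, 1, 175, 233, 41, 163] = 28 cd 01 af e9 29 a3 is 7 bytes > B = 4, so hash it first: H(key) = 5a, then zero-pad to 4 bytes: K' = 5a 00 00 00.
K' ⊕ ipad = 6c 36 36 36; K' ⊕ opad = 06 5c 5c 5c.
Inner hash: sum = 108+54+54+54+55+163+75+188+90 = 841; mod 256 = 73 → 49.
Outer hash (recomputed tag): sum = 6+92+92+92+73 = 355; mod 256 = 99 → 63.
Recomputed tag = 63; claimed = 63 → match.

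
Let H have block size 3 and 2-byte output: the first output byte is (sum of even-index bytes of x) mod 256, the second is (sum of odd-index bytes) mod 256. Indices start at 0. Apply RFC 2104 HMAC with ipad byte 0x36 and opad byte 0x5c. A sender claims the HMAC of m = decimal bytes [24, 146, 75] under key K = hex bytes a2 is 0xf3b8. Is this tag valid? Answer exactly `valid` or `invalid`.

Key hex bytes a2 is 1 byte ≤ B = 3; zero-pad to 3 bytes: K' = a2 00 00.
K' ⊕ ipad = 94 36 36; K' ⊕ opad = fe 5c 5c.
Inner hash: even-index sum = 348 mod 256 = 92; odd-index sum = 153 mod 256 = 153 → 5c 99.
Outer hash (recomputed tag): even-index sum = 499 mod 256 = 243; odd-index sum = 184 mod 256 = 184 → f3 b8.
Recomputed tag = f3b8; claimed = f3b8 → match.

valid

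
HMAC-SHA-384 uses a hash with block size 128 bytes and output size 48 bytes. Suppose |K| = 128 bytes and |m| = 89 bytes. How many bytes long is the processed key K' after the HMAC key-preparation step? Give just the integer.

Key is 128 ≤ 128 bytes, zero-padded: |K'| = 128.

128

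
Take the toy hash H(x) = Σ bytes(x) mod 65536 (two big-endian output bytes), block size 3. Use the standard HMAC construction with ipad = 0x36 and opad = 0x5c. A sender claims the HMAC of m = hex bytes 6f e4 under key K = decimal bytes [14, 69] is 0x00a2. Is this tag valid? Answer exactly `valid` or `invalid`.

Key decimal bytes [14, 69] = 0e 45 is 2 bytes ≤ B = 3; zero-pad to 3 bytes: K' = 0e 45 00.
K' ⊕ ipad = 38 73 36; K' ⊕ opad = 52 19 5c.
Inner hash: sum = 56+115+54+111+228 = 564 → 02 34.
Outer hash (recomputed tag): sum = 82+25+92+2+52 = 253 → 00 fd.
Recomputed tag = 00fd; claimed = 00a2 → mismatch.

invalid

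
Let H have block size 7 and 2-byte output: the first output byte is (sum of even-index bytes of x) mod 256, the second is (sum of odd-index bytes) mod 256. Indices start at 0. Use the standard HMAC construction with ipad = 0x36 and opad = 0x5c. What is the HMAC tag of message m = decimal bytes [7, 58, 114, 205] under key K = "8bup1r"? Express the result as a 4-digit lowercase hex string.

Key "8bup1r" = 38 62 75 70 31 72 is 6 bytes ≤ B = 7; zero-pad to 7 bytes: K' = 38 62 75 70 31 72 00.
K' ⊕ ipad = 0e 54 43 46 07 44 36.  K' ⊕ opad = 64 3e 29 2c 6d 2e 5c.
Inner input = (K'⊕ipad) ∥ m = 0e 54 43 46 07 44 36 ∥ 07 3a 72 cd.
Inner hash: even-index sum = 405 mod 256 = 149; odd-index sum = 343 mod 256 = 87 → 95 57.
Outer input = (K'⊕opad) ∥ inner = 64 3e 29 2c 6d 2e 5c ∥ 95 57.
Outer hash (tag): even-index sum = 429 mod 256 = 173; odd-index sum = 301 mod 256 = 45 → ad 2d.

ad2d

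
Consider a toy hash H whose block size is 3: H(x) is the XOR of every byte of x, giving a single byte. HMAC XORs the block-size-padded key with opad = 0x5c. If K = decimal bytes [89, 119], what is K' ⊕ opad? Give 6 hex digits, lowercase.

Key decimal bytes [89, 119] = 59 77 is 2 bytes ≤ B = 3; zero-pad to 3 bytes: K' = 59 77 00.
XOR each byte with 0x5c: 59⊕5c=05, 77⊕5c=2b, 00⊕5c=5c.

052b5c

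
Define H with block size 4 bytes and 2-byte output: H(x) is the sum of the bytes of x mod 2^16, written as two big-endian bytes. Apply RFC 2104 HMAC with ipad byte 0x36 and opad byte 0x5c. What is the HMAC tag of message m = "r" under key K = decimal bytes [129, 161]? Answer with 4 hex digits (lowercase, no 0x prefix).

Key decimal bytes [129, 161] = 81 a1 is 2 bytes ≤ B = 4; zero-pad to 4 bytes: K' = 81 a1 00 00.
K' ⊕ ipad = b7 97 36 36.  K' ⊕ opad = dd fd 5c 5c.
Inner input = (K'⊕ipad) ∥ m = b7 97 36 36 ∥ 72.
Inner hash: sum = 183+151+54+54+114 = 556 → 02 2c.
Outer input = (K'⊕opad) ∥ inner = dd fd 5c 5c ∥ 02 2c.
Outer hash (tag): sum = 221+253+92+92+2+44 = 704 → 02 c0.

02c0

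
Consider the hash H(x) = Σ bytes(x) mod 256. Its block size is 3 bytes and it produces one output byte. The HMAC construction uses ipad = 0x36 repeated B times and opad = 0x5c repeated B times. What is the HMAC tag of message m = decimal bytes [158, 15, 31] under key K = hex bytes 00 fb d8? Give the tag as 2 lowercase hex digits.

Key hex bytes 00 fb d8 is exactly B = 3 bytes: K' = 00 fb d8.
K' ⊕ ipad = 36 cd ee.  K' ⊕ opad = 5c a7 84.
Inner input = (K'⊕ipad) ∥ m = 36 cd ee ∥ 9e 0f 1f.
Inner hash: sum = 54+205+238+158+15+31 = 701; mod 256 = 189 → bd.
Outer input = (K'⊕opad) ∥ inner = 5c a7 84 ∥ bd.
Outer hash (tag): sum = 92+167+132+189 = 580; mod 256 = 68 → 44.

44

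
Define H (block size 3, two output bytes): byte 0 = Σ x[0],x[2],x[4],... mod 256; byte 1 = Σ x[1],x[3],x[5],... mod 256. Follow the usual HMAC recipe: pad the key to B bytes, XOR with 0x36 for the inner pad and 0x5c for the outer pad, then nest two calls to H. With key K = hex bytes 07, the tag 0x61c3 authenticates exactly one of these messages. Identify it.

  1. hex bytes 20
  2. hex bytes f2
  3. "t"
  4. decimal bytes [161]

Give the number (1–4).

Key hex bytes 07 is 1 byte ≤ B = 3; zero-pad to 3 bytes: K' = 07 00 00.
K' ⊕ ipad = 31 36 36; K' ⊕ opad = 5b 5c 5c.
m1: inner = H(31 36 36 20) = 67 56; tag = H(5b 5c 5c 67 56) = 0dc3
m2: inner = H(31 36 36 f2) = 67 28; tag = H(5b 5c 5c 67 28) = dfc3
m3: inner = H(31 36 36 74) = 67 aa; tag = H(5b 5c 5c 67 aa) = 61c3 ← matches
m4: inner = H(31 36 36 a1) = 67 d7; tag = H(5b 5c 5c 67 d7) = 8ec3

3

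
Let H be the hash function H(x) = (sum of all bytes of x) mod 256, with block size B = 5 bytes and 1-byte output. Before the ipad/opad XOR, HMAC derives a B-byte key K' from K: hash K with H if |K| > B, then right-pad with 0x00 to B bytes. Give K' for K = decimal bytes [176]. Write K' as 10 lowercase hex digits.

b000000000

Key decimal bytes [176] = b0 is 1 byte ≤ B = 5; zero-pad to 5 bytes: K' = b0 00 00 00 00.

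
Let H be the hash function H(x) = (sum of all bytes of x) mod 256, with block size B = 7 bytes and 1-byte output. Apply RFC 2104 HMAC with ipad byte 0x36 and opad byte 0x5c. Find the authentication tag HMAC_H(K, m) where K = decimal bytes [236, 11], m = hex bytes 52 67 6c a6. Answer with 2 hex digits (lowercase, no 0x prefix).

Key decimal bytes [236, 11] = ec 0b is 2 bytes ≤ B = 7; zero-pad to 7 bytes: K' = ec 0b 00 00 00 00 00.
K' ⊕ ipad = da 3d 36 36 36 36 36.  K' ⊕ opad = b0 57 5c 5c 5c 5c 5c.
Inner input = (K'⊕ipad) ∥ m = da 3d 36 36 36 36 36 ∥ 52 67 6c a6.
Inner hash: sum = 218+61+54+54+54+54+54+82+103+108+166 = 1008; mod 256 = 240 → f0.
Outer input = (K'⊕opad) ∥ inner = b0 57 5c 5c 5c 5c 5c ∥ f0.
Outer hash (tag): sum = 176+87+92+92+92+92+92+240 = 963; mod 256 = 195 → c3.

c3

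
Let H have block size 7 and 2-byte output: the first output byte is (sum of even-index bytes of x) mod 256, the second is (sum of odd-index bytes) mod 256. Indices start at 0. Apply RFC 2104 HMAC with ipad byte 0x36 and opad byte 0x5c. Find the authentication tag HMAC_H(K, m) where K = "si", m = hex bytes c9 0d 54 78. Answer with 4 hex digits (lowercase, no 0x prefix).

2b59

Key "si" = 73 69 is 2 bytes ≤ B = 7; zero-pad to 7 bytes: K' = 73 69 00 00 00 00 00.
K' ⊕ ipad = 45 5f 36 36 36 36 36.  K' ⊕ opad = 2f 35 5c 5c 5c 5c 5c.
Inner input = (K'⊕ipad) ∥ m = 45 5f 36 36 36 36 36 ∥ c9 0d 54 78.
Inner hash: even-index sum = 364 mod 256 = 108; odd-index sum = 488 mod 256 = 232 → 6c e8.
Outer input = (K'⊕opad) ∥ inner = 2f 35 5c 5c 5c 5c 5c ∥ 6c e8.
Outer hash (tag): even-index sum = 555 mod 256 = 43; odd-index sum = 345 mod 256 = 89 → 2b 59.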